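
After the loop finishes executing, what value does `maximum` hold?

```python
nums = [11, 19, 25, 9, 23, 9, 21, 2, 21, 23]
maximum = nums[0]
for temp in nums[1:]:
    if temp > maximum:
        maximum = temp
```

Let's trace through this code step by step.

Initialize: nums = [11, 19, 25, 9, 23, 9, 21, 2, 21, 23]
Initialize: maximum = 11
Entering loop: for temp in nums[1:]:
After iteration 1: temp = 19, maximum = 19
After iteration 2: temp = 25, maximum = 25
After iteration 3: temp = 9, maximum = 25
After iteration 4: temp = 23, maximum = 25
After iteration 5: temp = 9, maximum = 25
After iteration 6: temp = 21, maximum = 25
After iteration 7: temp = 2, maximum = 25
After iteration 8: temp = 21, maximum = 25
After iteration 9: temp = 23, maximum = 25
Loop ends.

Final answer: 25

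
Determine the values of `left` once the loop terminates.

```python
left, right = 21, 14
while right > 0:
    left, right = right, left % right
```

Let's trace through this code step by step.

Initialize: left = 21
Initialize: right = 14
Entering loop: while right > 0:
After iteration 1: left = 14, right = 7
After iteration 2: left = 7, right = 0
Loop ends.

Final answer: 7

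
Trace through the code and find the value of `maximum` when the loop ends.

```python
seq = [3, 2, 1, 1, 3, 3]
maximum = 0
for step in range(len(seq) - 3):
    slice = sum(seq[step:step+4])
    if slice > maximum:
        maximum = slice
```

Let's trace through this code step by step.

Initialize: seq = [3, 2, 1, 1, 3, 3]
Initialize: maximum = 0
Entering loop: for step in range(len(seq) - 3):
After iteration 1: step = 0, maximum = 7, slice = 7
After iteration 2: step = 1, maximum = 7, slice = 7
After iteration 3: step = 2, maximum = 8, slice = 8
Loop ends.

Final answer: 8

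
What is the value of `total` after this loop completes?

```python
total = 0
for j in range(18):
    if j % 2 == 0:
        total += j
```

Let's trace through this code step by step.

Initialize: total = 0
Entering loop: for j in range(18):
After iteration 1: j = 0, total = 0
After iteration 2: j = 1, total = 0
After iteration 3: j = 2, total = 2
After iteration 4: j = 3, total = 2
After iteration 5: j = 4, total = 6
After iteration 6: j = 5, total = 6
After iteration 7: j = 6, total = 12
After iteration 8: j = 7, total = 12
After iteration 9: j = 8, total = 20
After iteration 10: j = 9, total = 20
After iteration 11: j = 10, total = 30
After iteration 12: j = 11, total = 30
After iteration 13: j = 12, total = 42
After iteration 14: j = 13, total = 42
After iteration 15: j = 14, total = 56
After iteration 16: j = 15, total = 56
After iteration 17: j = 16, total = 72
After iteration 18: j = 17, total = 72
Loop ends.

Final answer: 72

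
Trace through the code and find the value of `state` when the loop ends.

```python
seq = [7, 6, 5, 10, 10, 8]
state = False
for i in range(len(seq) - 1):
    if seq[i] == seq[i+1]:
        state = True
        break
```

Let's trace through this code step by step.

Initialize: seq = [7, 6, 5, 10, 10, 8]
Initialize: state = False
Entering loop: for i in range(len(seq) - 1):
After iteration 1: i = 0, state = False
After iteration 2: i = 1, state = False
After iteration 3: i = 2, state = False
After iteration 4: i = 3, state = True
Loop ends.

Final answer: True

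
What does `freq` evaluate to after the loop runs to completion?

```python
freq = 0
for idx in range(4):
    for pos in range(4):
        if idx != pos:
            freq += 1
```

Let's trace through this code step by step.

Initialize: freq = 0
Entering loop: for idx in range(4):
After iteration 1: idx = 0, freq = 3
After iteration 2: idx = 1, freq = 6
After iteration 3: idx = 2, freq = 9
After iteration 4: idx = 3, freq = 12
Loop ends.

Final answer: 12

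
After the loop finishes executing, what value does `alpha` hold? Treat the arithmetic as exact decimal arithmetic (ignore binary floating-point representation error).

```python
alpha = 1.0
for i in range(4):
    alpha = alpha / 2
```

Let's trace through this code step by step.

Initialize: alpha = 1.0
Entering loop: for i in range(4):
After iteration 1: i = 0, alpha = 0.5
After iteration 2: i = 1, alpha = 0.25
After iteration 3: i = 2, alpha = 0.125
After iteration 4: i = 3, alpha = 0.0625
Loop ends.

Final answer: 0.0625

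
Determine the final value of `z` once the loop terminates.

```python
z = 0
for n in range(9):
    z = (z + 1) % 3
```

Let's trace through this code step by step.

Initialize: z = 0
Entering loop: for n in range(9):
After iteration 1: n = 0, z = 1
After iteration 2: n = 1, z = 2
After iteration 3: n = 2, z = 0
After iteration 4: n = 3, z = 1
After iteration 5: n = 4, z = 2
After iteration 6: n = 5, z = 0
After iteration 7: n = 6, z = 1
After iteration 8: n = 7, z = 2
After iteration 9: n = 8, z = 0
Loop ends.

Final answer: 0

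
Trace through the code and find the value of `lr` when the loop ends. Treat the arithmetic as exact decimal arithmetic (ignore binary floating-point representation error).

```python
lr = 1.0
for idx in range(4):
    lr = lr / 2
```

Let's trace through this code step by step.

Initialize: lr = 1.0
Entering loop: for idx in range(4):
After iteration 1: idx = 0, lr = 0.5
After iteration 2: idx = 1, lr = 0.25
After iteration 3: idx = 2, lr = 0.125
After iteration 4: idx = 3, lr = 0.0625
Loop ends.

Final answer: 0.0625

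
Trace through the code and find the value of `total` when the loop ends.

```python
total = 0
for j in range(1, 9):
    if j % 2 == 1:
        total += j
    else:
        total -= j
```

Let's trace through this code step by step.

Initialize: total = 0
Entering loop: for j in range(1, 9):
After iteration 1: j = 1, total = 1
After iteration 2: j = 2, total = -1
After iteration 3: j = 3, total = 2
After iteration 4: j = 4, total = -2
After iteration 5: j = 5, total = 3
After iteration 6: j = 6, total = -3
After iteration 7: j = 7, total = 4
After iteration 8: j = 8, total = -4
Loop ends.

Final answer: -4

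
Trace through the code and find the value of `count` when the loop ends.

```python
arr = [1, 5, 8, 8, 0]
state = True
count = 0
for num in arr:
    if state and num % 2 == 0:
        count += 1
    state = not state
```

Let's trace through this code step by step.

Initialize: arr = [1, 5, 8, 8, 0]
Initialize: state = True
Initialize: count = 0
Entering loop: for num in arr:
After iteration 1: num = 1, state = False, count = 0
After iteration 2: num = 5, state = True, count = 0
After iteration 3: num = 8, state = False, count = 1
After iteration 4: num = 8, state = True, count = 1
After iteration 5: num = 0, state = False, count = 2
Loop ends.

Final answer: 2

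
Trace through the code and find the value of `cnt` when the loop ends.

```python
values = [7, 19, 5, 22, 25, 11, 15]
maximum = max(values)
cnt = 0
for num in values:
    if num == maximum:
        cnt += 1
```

Let's trace through this code step by step.

Initialize: values = [7, 19, 5, 22, 25, 11, 15]
Initialize: maximum = 25
Initialize: cnt = 0
Entering loop: for num in values:
After iteration 1: num = 7, cnt = 0
After iteration 2: num = 19, cnt = 0
After iteration 3: num = 5, cnt = 0
After iteration 4: num = 22, cnt = 0
After iteration 5: num = 25, cnt = 1
After iteration 6: num = 11, cnt = 1
After iteration 7: num = 15, cnt = 1
Loop ends.

Final answer: 1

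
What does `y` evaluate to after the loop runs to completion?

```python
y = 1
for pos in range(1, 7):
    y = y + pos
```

Let's trace through this code step by step.

Initialize: y = 1
Entering loop: for pos in range(1, 7):
After iteration 1: pos = 1, y = 2
After iteration 2: pos = 2, y = 4
After iteration 3: pos = 3, y = 7
After iteration 4: pos = 4, y = 11
After iteration 5: pos = 5, y = 16
After iteration 6: pos = 6, y = 22
Loop ends.

Final answer: 22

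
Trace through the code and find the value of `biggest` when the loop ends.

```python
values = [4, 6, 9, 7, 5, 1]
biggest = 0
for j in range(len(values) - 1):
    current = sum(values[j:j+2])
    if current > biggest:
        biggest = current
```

Let's trace through this code step by step.

Initialize: values = [4, 6, 9, 7, 5, 1]
Initialize: biggest = 0
Entering loop: for j in range(len(values) - 1):
After iteration 1: j = 0, biggest = 10, current = 10
After iteration 2: j = 1, biggest = 15, current = 15
After iteration 3: j = 2, biggest = 16, current = 16
After iteration 4: j = 3, biggest = 16, current = 12
After iteration 5: j = 4, biggest = 16, current = 6
Loop ends.

Final answer: 16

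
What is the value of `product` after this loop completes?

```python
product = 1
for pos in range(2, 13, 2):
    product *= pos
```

Let's trace through this code step by step.

Initialize: product = 1
Entering loop: for pos in range(2, 13, 2):
After iteration 1: pos = 2, product = 2
After iteration 2: pos = 4, product = 8
After iteration 3: pos = 6, product = 48
After iteration 4: pos = 8, product = 384
After iteration 5: pos = 10, product = 3840
After iteration 6: pos = 12, product = 46080
Loop ends.

Final answer: 46080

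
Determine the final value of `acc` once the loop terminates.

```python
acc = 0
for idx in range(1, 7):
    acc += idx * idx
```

Let's trace through this code step by step.

Initialize: acc = 0
Entering loop: for idx in range(1, 7):
After iteration 1: idx = 1, acc = 1
After iteration 2: idx = 2, acc = 5
After iteration 3: idx = 3, acc = 14
After iteration 4: idx = 4, acc = 30
After iteration 5: idx = 5, acc = 55
After iteration 6: idx = 6, acc = 91
Loop ends.

Final answer: 91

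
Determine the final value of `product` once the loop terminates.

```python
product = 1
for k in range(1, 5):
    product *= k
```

Let's trace through this code step by step.

Initialize: product = 1
Entering loop: for k in range(1, 5):
After iteration 1: k = 1, product = 1
After iteration 2: k = 2, product = 2
After iteration 3: k = 3, product = 6
After iteration 4: k = 4, product = 24
Loop ends.

Final answer: 24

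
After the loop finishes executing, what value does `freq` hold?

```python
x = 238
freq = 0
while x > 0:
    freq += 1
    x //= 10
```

Let's trace through this code step by step.

Initialize: x = 238
Initialize: freq = 0
Entering loop: while x > 0:
After iteration 1: x = 23, freq = 1
After iteration 2: x = 2, freq = 2
After iteration 3: x = 0, freq = 3
Loop ends.

Final answer: 3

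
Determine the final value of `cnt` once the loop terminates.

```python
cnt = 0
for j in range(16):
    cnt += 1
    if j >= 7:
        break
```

Let's trace through this code step by step.

Initialize: cnt = 0
Entering loop: for j in range(16):
After iteration 1: j = 0, cnt = 1
After iteration 2: j = 1, cnt = 2
After iteration 3: j = 2, cnt = 3
After iteration 4: j = 3, cnt = 4
After iteration 5: j = 4, cnt = 5
After iteration 6: j = 5, cnt = 6
After iteration 7: j = 6, cnt = 7
After iteration 8: j = 7, cnt = 8
Loop ends.

Final answer: 8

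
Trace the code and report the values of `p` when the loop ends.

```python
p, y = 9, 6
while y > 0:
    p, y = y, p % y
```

Let's trace through this code step by step.

Initialize: p = 9
Initialize: y = 6
Entering loop: while y > 0:
After iteration 1: p = 6, y = 3
After iteration 2: p = 3, y = 0
Loop ends.

Final answer: 3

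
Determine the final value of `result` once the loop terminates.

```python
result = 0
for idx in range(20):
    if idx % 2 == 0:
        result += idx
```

Let's trace through this code step by step.

Initialize: result = 0
Entering loop: for idx in range(20):
After iteration 1: idx = 0, result = 0
After iteration 2: idx = 1, result = 0
After iteration 3: idx = 2, result = 2
After iteration 4: idx = 3, result = 2
After iteration 5: idx = 4, result = 6
After iteration 6: idx = 5, result = 6
After iteration 7: idx = 6, result = 12
After iteration 8: idx = 7, result = 12
After iteration 9: idx = 8, result = 20
After iteration 10: idx = 9, result = 20
After iteration 11: idx = 10, result = 30
After iteration 12: idx = 11, result = 30
After iteration 13: idx = 12, result = 42
After iteration 14: idx = 13, result = 42
After iteration 15: idx = 14, result = 56
After iteration 16: idx = 15, result = 56
After iteration 17: idx = 16, result = 72
After iteration 18: idx = 17, result = 72
After iteration 19: idx = 18, result = 90
After iteration 20: idx = 19, result = 90
Loop ends.

Final answer: 90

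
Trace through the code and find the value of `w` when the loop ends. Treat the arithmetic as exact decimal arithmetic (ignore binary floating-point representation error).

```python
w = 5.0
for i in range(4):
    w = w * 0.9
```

Let's trace through this code step by step.

Initialize: w = 5.0
Entering loop: for i in range(4):
After iteration 1: i = 0, w = 4.5
After iteration 2: i = 1, w = 4.05
After iteration 3: i = 2, w = 3.645
After iteration 4: i = 3, w = 3.2805
Loop ends.

Final answer: 3.2805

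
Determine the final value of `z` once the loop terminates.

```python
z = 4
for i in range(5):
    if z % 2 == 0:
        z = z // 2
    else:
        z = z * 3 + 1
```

Let's trace through this code step by step.

Initialize: z = 4
Entering loop: for i in range(5):
After iteration 1: i = 0, z = 2
After iteration 2: i = 1, z = 1
After iteration 3: i = 2, z = 4
After iteration 4: i = 3, z = 2
After iteration 5: i = 4, z = 1
Loop ends.

Final answer: 1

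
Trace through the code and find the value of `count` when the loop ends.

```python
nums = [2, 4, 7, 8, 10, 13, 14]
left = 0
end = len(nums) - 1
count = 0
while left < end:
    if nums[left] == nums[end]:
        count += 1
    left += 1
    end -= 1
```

Let's trace through this code step by step.

Initialize: nums = [2, 4, 7, 8, 10, 13, 14]
Initialize: left = 0
Initialize: end = 6
Initialize: count = 0
Entering loop: while left < end:
After iteration 1: left = 1, end = 5, count = 0
After iteration 2: left = 2, end = 4, count = 0
After iteration 3: left = 3, end = 3, count = 0
Loop ends.

Final answer: 0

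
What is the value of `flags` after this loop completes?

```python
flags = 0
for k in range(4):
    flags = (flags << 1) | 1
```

Let's trace through this code step by step.

Initialize: flags = 0
Entering loop: for k in range(4):
After iteration 1: k = 0, flags = 1
After iteration 2: k = 1, flags = 3
After iteration 3: k = 2, flags = 7
After iteration 4: k = 3, flags = 15
Loop ends.

Final answer: 15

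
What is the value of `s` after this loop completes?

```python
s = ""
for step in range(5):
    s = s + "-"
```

Let's trace through this code step by step.

Initialize: s = ''
Entering loop: for step in range(5):
After iteration 1: step = 0, s = '-'
After iteration 2: step = 1, s = '--'
After iteration 3: step = 2, s = '---'
After iteration 4: step = 3, s = '----'
After iteration 5: step = 4, s = '-----'
Loop ends.

Final answer: '-----'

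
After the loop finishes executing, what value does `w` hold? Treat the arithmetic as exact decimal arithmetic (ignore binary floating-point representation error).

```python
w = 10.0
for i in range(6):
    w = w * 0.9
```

Let's trace through this code step by step.

Initialize: w = 10.0
Entering loop: for i in range(6):
After iteration 1: i = 0, w = 9.0
After iteration 2: i = 1, w = 8.1
After iteration 3: i = 2, w = 7.29
After iteration 4: i = 3, w = 6.561
After iteration 5: i = 4, w = 5.9049
After iteration 6: i = 5, w = 5.31441
Loop ends.

Final answer: 5.31441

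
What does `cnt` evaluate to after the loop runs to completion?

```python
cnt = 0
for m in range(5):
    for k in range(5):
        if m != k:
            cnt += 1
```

Let's trace through this code step by step.

Initialize: cnt = 0
Entering loop: for m in range(5):
After iteration 1: m = 0, cnt = 4
After iteration 2: m = 1, cnt = 8
After iteration 3: m = 2, cnt = 12
After iteration 4: m = 3, cnt = 16
After iteration 5: m = 4, cnt = 20
Loop ends.

Final answer: 20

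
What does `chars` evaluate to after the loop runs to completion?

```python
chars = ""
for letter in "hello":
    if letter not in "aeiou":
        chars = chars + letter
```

Let's trace through this code step by step.

Initialize: chars = ''
Entering loop: for letter in "hello":
After iteration 1: letter = 'h', chars = 'h'
After iteration 2: letter = 'e', chars = 'h'
After iteration 3: letter = 'l', chars = 'hl'
After iteration 4: letter = 'l', chars = 'hll'
After iteration 5: letter = 'o', chars = 'hll'
Loop ends.

Final answer: 'hll'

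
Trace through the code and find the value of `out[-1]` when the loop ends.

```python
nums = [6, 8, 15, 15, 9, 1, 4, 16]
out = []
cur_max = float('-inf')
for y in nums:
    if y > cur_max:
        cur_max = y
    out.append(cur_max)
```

Let's trace through this code step by step.

Initialize: nums = [6, 8, 15, 15, 9, 1, 4, 16]
Initialize: out = []
Initialize: cur_max = -inf
Entering loop: for y in nums:
After iteration 1: y = 6, out = [6], cur_max = 6
After iteration 2: y = 8, out = [6, 8], cur_max = 8
After iteration 3: y = 15, out = [6, 8, 15], cur_max = 15
After iteration 4: y = 15, out = [6, 8, 15, 15], cur_max = 15
After iteration 5: y = 9, out = [6, 8, 15, 15, 15], cur_max = 15
After iteration 6: y = 1, out = [6, 8, 15, 15, 15, 15], cur_max = 15
After iteration 7: y = 4, out = [6, 8, 15, 15, 15, 15, 15], cur_max = 15
After iteration 8: y = 16, out = [6, 8, 15, 15, 15, 15, 15, 16], cur_max = 16
Loop ends.
out[-1] = 16

Final answer: 16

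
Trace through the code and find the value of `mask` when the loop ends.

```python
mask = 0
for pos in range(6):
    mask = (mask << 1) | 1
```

Let's trace through this code step by step.

Initialize: mask = 0
Entering loop: for pos in range(6):
After iteration 1: pos = 0, mask = 1
After iteration 2: pos = 1, mask = 3
After iteration 3: pos = 2, mask = 7
After iteration 4: pos = 3, mask = 15
After iteration 5: pos = 4, mask = 31
After iteration 6: pos = 5, mask = 63
Loop ends.

Final answer: 63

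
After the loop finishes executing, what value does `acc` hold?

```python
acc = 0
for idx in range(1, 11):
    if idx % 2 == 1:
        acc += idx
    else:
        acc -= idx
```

Let's trace through this code step by step.

Initialize: acc = 0
Entering loop: for idx in range(1, 11):
After iteration 1: idx = 1, acc = 1
After iteration 2: idx = 2, acc = -1
After iteration 3: idx = 3, acc = 2
After iteration 4: idx = 4, acc = -2
After iteration 5: idx = 5, acc = 3
After iteration 6: idx = 6, acc = -3
After iteration 7: idx = 7, acc = 4
After iteration 8: idx = 8, acc = -4
After iteration 9: idx = 9, acc = 5
After iteration 10: idx = 10, acc = -5
Loop ends.

Final answer: -5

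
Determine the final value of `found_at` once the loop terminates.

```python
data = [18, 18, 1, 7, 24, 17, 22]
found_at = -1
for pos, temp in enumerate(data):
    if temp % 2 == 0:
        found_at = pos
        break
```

Let's trace through this code step by step.

Initialize: data = [18, 18, 1, 7, 24, 17, 22]
Initialize: found_at = -1
Entering loop: for pos, temp in enumerate(data):
After iteration 1: pos = 0, temp = 18, found_at = 0
Loop ends.

Final answer: 0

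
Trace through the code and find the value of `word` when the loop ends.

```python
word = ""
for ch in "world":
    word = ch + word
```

Let's trace through this code step by step.

Initialize: word = ''
Entering loop: for ch in "world":
After iteration 1: ch = 'w', word = 'w'
After iteration 2: ch = 'o', word = 'ow'
After iteration 3: ch = 'r', word = 'row'
After iteration 4: ch = 'l', word = 'lrow'
After iteration 5: ch = 'd', word = 'dlrow'
Loop ends.

Final answer: 'dlrow'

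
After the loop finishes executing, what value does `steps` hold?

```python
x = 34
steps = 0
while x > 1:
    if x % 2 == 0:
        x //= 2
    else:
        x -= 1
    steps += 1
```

Let's trace through this code step by step.

Initialize: x = 34
Initialize: steps = 0
Entering loop: while x > 1:
After iteration 1: x = 17, steps = 1
After iteration 2: x = 16, steps = 2
After iteration 3: x = 8, steps = 3
After iteration 4: x = 4, steps = 4
After iteration 5: x = 2, steps = 5
After iteration 6: x = 1, steps = 6
Loop ends.

Final answer: 6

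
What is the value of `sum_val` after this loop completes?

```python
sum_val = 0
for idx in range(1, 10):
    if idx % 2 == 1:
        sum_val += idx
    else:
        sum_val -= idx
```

Let's trace through this code step by step.

Initialize: sum_val = 0
Entering loop: for idx in range(1, 10):
After iteration 1: idx = 1, sum_val = 1
After iteration 2: idx = 2, sum_val = -1
After iteration 3: idx = 3, sum_val = 2
After iteration 4: idx = 4, sum_val = -2
After iteration 5: idx = 5, sum_val = 3
After iteration 6: idx = 6, sum_val = -3
After iteration 7: idx = 7, sum_val = 4
After iteration 8: idx = 8, sum_val = -4
After iteration 9: idx = 9, sum_val = 5
Loop ends.

Final answer: 5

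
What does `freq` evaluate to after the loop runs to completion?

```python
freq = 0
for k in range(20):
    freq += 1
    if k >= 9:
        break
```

Let's trace through this code step by step.

Initialize: freq = 0
Entering loop: for k in range(20):
After iteration 1: k = 0, freq = 1
After iteration 2: k = 1, freq = 2
After iteration 3: k = 2, freq = 3
After iteration 4: k = 3, freq = 4
After iteration 5: k = 4, freq = 5
After iteration 6: k = 5, freq = 6
After iteration 7: k = 6, freq = 7
After iteration 8: k = 7, freq = 8
After iteration 9: k = 8, freq = 9
After iteration 10: k = 9, freq = 10
Loop ends.

Final answer: 10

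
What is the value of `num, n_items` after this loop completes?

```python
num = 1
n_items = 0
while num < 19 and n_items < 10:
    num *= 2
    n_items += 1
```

Let's trace through this code step by step.

Initialize: num = 1
Initialize: n_items = 0
Entering loop: while num < 19 and n_items < 10:
After iteration 1: num = 2, n_items = 1
After iteration 2: num = 4, n_items = 2
After iteration 3: num = 8, n_items = 3
After iteration 4: num = 16, n_items = 4
After iteration 5: num = 32, n_items = 5
Loop ends.

Final answer: 32, 5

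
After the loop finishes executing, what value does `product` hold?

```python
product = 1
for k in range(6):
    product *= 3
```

Let's trace through this code step by step.

Initialize: product = 1
Entering loop: for k in range(6):
After iteration 1: k = 0, product = 3
After iteration 2: k = 1, product = 9
After iteration 3: k = 2, product = 27
After iteration 4: k = 3, product = 81
After iteration 5: k = 4, product = 243
After iteration 6: k = 5, product = 729
Loop ends.

Final answer: 729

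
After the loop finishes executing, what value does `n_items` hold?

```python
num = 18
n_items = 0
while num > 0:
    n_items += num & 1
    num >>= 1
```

Let's trace through this code step by step.

Initialize: num = 18
Initialize: n_items = 0
Entering loop: while num > 0:
After iteration 1: num = 9, n_items = 0
After iteration 2: num = 4, n_items = 1
After iteration 3: num = 2, n_items = 1
After iteration 4: num = 1, n_items = 1
After iteration 5: num = 0, n_items = 2
Loop ends.

Final answer: 2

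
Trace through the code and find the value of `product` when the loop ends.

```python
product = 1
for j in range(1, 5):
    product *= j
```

Let's trace through this code step by step.

Initialize: product = 1
Entering loop: for j in range(1, 5):
After iteration 1: j = 1, product = 1
After iteration 2: j = 2, product = 2
After iteration 3: j = 3, product = 6
After iteration 4: j = 4, product = 24
Loop ends.

Final answer: 24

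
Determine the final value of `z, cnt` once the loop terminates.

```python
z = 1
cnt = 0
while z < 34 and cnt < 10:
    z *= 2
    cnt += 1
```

Let's trace through this code step by step.

Initialize: z = 1
Initialize: cnt = 0
Entering loop: while z < 34 and cnt < 10:
After iteration 1: z = 2, cnt = 1
After iteration 2: z = 4, cnt = 2
After iteration 3: z = 8, cnt = 3
After iteration 4: z = 16, cnt = 4
After iteration 5: z = 32, cnt = 5
After iteration 6: z = 64, cnt = 6
Loop ends.

Final answer: 64, 6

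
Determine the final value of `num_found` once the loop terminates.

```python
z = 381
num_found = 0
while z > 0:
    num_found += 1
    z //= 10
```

Let's trace through this code step by step.

Initialize: z = 381
Initialize: num_found = 0
Entering loop: while z > 0:
After iteration 1: z = 38, num_found = 1
After iteration 2: z = 3, num_found = 2
After iteration 3: z = 0, num_found = 3
Loop ends.

Final answer: 3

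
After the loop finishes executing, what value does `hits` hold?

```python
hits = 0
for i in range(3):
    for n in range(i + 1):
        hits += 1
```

Let's trace through this code step by step.

Initialize: hits = 0
Entering loop: for i in range(3):
After iteration 1: i = 0, hits = 1, n = 0
After iteration 2: i = 1, hits = 3, n = 1
After iteration 3: i = 2, hits = 6, n = 2
Loop ends.

Final answer: 6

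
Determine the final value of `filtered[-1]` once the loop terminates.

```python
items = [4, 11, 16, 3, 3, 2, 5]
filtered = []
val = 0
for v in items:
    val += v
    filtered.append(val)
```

Let's trace through this code step by step.

Initialize: items = [4, 11, 16, 3, 3, 2, 5]
Initialize: filtered = []
Initialize: val = 0
Entering loop: for v in items:
After iteration 1: v = 4, filtered = [4], val = 4
After iteration 2: v = 11, filtered = [4, 15], val = 15
After iteration 3: v = 16, filtered = [4, 15, 31], val = 31
After iteration 4: v = 3, filtered = [4, 15, 31, 34], val = 34
After iteration 5: v = 3, filtered = [4, 15, 31, 34, 37], val = 37
After iteration 6: v = 2, filtered = [4, 15, 31, 34, 37, 39], val = 39
After iteration 7: v = 5, filtered = [4, 15, 31, 34, 37, 39, 44], val = 44
Loop ends.
filtered[-1] = 44

Final answer: 44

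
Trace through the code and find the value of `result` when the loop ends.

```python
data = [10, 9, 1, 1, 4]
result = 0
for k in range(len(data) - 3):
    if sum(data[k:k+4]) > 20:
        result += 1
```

Let's trace through this code step by step.

Initialize: data = [10, 9, 1, 1, 4]
Initialize: result = 0
Entering loop: for k in range(len(data) - 3):
After iteration 1: k = 0, result = 1
After iteration 2: k = 1, result = 1
Loop ends.

Final answer: 1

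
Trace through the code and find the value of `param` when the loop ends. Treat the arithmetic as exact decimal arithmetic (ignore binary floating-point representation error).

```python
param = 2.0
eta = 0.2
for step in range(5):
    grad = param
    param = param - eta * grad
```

Let's trace through this code step by step.

Initialize: param = 2.0
Initialize: eta = 0.2
Entering loop: for step in range(5):
After iteration 1: step = 0, param = 1.6, grad = 2.0
After iteration 2: step = 1, param = 1.28, grad = 1.6
After iteration 3: step = 2, param = 1.024, grad = 1.28
After iteration 4: step = 3, param = 0.8192, grad = 1.024
After iteration 5: step = 4, param = 0.65536, grad = 0.8192
Loop ends.

Final answer: 0.65536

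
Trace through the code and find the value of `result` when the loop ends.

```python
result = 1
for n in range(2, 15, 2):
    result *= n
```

Let's trace through this code step by step.

Initialize: result = 1
Entering loop: for n in range(2, 15, 2):
After iteration 1: n = 2, result = 2
After iteration 2: n = 4, result = 8
After iteration 3: n = 6, result = 48
After iteration 4: n = 8, result = 384
After iteration 5: n = 10, result = 3840
After iteration 6: n = 12, result = 46080
After iteration 7: n = 14, result = 645120
Loop ends.

Final answer: 645120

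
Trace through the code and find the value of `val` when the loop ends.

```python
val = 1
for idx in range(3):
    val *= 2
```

Let's trace through this code step by step.

Initialize: val = 1
Entering loop: for idx in range(3):
After iteration 1: idx = 0, val = 2
After iteration 2: idx = 1, val = 4
After iteration 3: idx = 2, val = 8
Loop ends.

Final answer: 8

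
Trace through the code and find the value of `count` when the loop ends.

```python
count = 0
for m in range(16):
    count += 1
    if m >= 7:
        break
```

Let's trace through this code step by step.

Initialize: count = 0
Entering loop: for m in range(16):
After iteration 1: m = 0, count = 1
After iteration 2: m = 1, count = 2
After iteration 3: m = 2, count = 3
After iteration 4: m = 3, count = 4
After iteration 5: m = 4, count = 5
After iteration 6: m = 5, count = 6
After iteration 7: m = 6, count = 7
After iteration 8: m = 7, count = 8
Loop ends.

Final answer: 8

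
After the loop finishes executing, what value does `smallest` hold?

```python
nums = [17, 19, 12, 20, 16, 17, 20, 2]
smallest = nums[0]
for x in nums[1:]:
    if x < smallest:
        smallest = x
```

Let's trace through this code step by step.

Initialize: nums = [17, 19, 12, 20, 16, 17, 20, 2]
Initialize: smallest = 17
Entering loop: for x in nums[1:]:
After iteration 1: x = 19, smallest = 17
After iteration 2: x = 12, smallest = 12
After iteration 3: x = 20, smallest = 12
After iteration 4: x = 16, smallest = 12
After iteration 5: x = 17, smallest = 12
After iteration 6: x = 20, smallest = 12
After iteration 7: x = 2, smallest = 2
Loop ends.

Final answer: 2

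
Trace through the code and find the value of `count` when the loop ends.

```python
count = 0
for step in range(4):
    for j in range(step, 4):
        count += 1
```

Let's trace through this code step by step.

Initialize: count = 0
Entering loop: for step in range(4):
After iteration 1: step = 0, count = 4
After iteration 2: step = 1, count = 7
After iteration 3: step = 2, count = 9
After iteration 4: step = 3, count = 10
Loop ends.

Final answer: 10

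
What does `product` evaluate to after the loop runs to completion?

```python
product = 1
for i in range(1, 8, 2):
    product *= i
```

Let's trace through this code step by step.

Initialize: product = 1
Entering loop: for i in range(1, 8, 2):
After iteration 1: i = 1, product = 1
After iteration 2: i = 3, product = 3
After iteration 3: i = 5, product = 15
After iteration 4: i = 7, product = 105
Loop ends.

Final answer: 105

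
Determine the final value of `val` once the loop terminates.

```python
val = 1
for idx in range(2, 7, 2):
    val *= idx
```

Let's trace through this code step by step.

Initialize: val = 1
Entering loop: for idx in range(2, 7, 2):
After iteration 1: idx = 2, val = 2
After iteration 2: idx = 4, val = 8
After iteration 3: idx = 6, val = 48
Loop ends.

Final answer: 48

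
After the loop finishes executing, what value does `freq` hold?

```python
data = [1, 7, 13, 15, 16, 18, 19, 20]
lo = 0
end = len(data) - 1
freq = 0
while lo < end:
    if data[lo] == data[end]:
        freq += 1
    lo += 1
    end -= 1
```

Let's trace through this code step by step.

Initialize: data = [1, 7, 13, 15, 16, 18, 19, 20]
Initialize: lo = 0
Initialize: end = 7
Initialize: freq = 0
Entering loop: while lo < end:
After iteration 1: lo = 1, end = 6, freq = 0
After iteration 2: lo = 2, end = 5, freq = 0
After iteration 3: lo = 3, end = 4, freq = 0
After iteration 4: lo = 4, end = 3, freq = 0
Loop ends.

Final answer: 0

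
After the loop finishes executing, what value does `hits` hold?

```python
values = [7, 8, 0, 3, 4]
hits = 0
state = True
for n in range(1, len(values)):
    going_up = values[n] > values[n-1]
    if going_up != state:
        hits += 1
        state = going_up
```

Let's trace through this code step by step.

Initialize: values = [7, 8, 0, 3, 4]
Initialize: hits = 0
Initialize: state = True
Entering loop: for n in range(1, len(values)):
After iteration 1: n = 1, hits = 0, state = True, going_up = True
After iteration 2: n = 2, hits = 1, state = False, going_up = False
After iteration 3: n = 3, hits = 2, state = True, going_up = True
After iteration 4: n = 4, hits = 2, state = True, going_up = True
Loop ends.

Final answer: 2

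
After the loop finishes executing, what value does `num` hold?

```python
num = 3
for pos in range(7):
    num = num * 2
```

Let's trace through this code step by step.

Initialize: num = 3
Entering loop: for pos in range(7):
After iteration 1: pos = 0, num = 6
After iteration 2: pos = 1, num = 12
After iteration 3: pos = 2, num = 24
After iteration 4: pos = 3, num = 48
After iteration 5: pos = 4, num = 96
After iteration 6: pos = 5, num = 192
After iteration 7: pos = 6, num = 384
Loop ends.

Final answer: 384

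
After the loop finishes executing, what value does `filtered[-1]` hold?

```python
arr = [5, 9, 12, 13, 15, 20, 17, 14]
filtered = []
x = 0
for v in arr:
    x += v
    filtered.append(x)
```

Let's trace through this code step by step.

Initialize: arr = [5, 9, 12, 13, 15, 20, 17, 14]
Initialize: filtered = []
Initialize: x = 0
Entering loop: for v in arr:
After iteration 1: v = 5, filtered = [5], x = 5
After iteration 2: v = 9, filtered = [5, 14], x = 14
After iteration 3: v = 12, filtered = [5, 14, 26], x = 26
After iteration 4: v = 13, filtered = [5, 14, 26, 39], x = 39
After iteration 5: v = 15, filtered = [5, 14, 26, 39, 54], x = 54
After iteration 6: v = 20, filtered = [5, 14, 26, 39, 54, 74], x = 74
After iteration 7: v = 17, filtered = [5, 14, 26, 39, 54, 74, 91], x = 91
After iteration 8: v = 14, filtered = [5, 14, 26, 39, 54, 74, 91, 105], x = 105
Loop ends.
filtered[-1] = 105

Final answer: 105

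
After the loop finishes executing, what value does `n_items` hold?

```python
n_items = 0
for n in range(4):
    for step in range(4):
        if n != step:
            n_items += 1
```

Let's trace through this code step by step.

Initialize: n_items = 0
Entering loop: for n in range(4):
After iteration 1: n = 0, n_items = 3
After iteration 2: n = 1, n_items = 6
After iteration 3: n = 2, n_items = 9
After iteration 4: n = 3, n_items = 12
Loop ends.

Final answer: 12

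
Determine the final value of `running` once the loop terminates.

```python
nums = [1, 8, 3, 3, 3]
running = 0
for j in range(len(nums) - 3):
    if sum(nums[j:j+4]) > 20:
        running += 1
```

Let's trace through this code step by step.

Initialize: nums = [1, 8, 3, 3, 3]
Initialize: running = 0
Entering loop: for j in range(len(nums) - 3):
After iteration 1: j = 0, running = 0
After iteration 2: j = 1, running = 0
Loop ends.

Final answer: 0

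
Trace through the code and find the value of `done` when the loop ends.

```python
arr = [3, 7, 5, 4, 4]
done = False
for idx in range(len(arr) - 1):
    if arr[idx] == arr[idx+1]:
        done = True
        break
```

Let's trace through this code step by step.

Initialize: arr = [3, 7, 5, 4, 4]
Initialize: done = False
Entering loop: for idx in range(len(arr) - 1):
After iteration 1: idx = 0, done = False
After iteration 2: idx = 1, done = False
After iteration 3: idx = 2, done = False
After iteration 4: idx = 3, done = True
Loop ends.

Final answer: True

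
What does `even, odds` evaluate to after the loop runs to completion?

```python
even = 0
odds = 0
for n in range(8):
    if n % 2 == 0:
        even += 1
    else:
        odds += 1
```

Let's trace through this code step by step.

Initialize: even = 0
Initialize: odds = 0
Entering loop: for n in range(8):
After iteration 1: n = 0, even = 1, odds = 0
After iteration 2: n = 1, even = 1, odds = 1
After iteration 3: n = 2, even = 2, odds = 1
After iteration 4: n = 3, even = 2, odds = 2
After iteration 5: n = 4, even = 3, odds = 2
After iteration 6: n = 5, even = 3, odds = 3
After iteration 7: n = 6, even = 4, odds = 3
After iteration 8: n = 7, even = 4, odds = 4
Loop ends.

Final answer: 4, 4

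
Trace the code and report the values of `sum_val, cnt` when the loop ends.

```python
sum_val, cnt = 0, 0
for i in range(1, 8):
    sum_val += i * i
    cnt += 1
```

Let's trace through this code step by step.

Initialize: sum_val = 0
Initialize: cnt = 0
Entering loop: for i in range(1, 8):
After iteration 1: i = 1, sum_val = 1, cnt = 1
After iteration 2: i = 2, sum_val = 5, cnt = 2
After iteration 3: i = 3, sum_val = 14, cnt = 3
After iteration 4: i = 4, sum_val = 30, cnt = 4
After iteration 5: i = 5, sum_val = 55, cnt = 5
After iteration 6: i = 6, sum_val = 91, cnt = 6
After iteration 7: i = 7, sum_val = 140, cnt = 7
Loop ends.

Final answer: 140, 7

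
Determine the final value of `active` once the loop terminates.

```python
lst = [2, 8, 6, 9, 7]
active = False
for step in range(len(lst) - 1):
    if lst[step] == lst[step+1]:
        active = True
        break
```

Let's trace through this code step by step.

Initialize: lst = [2, 8, 6, 9, 7]
Initialize: active = False
Entering loop: for step in range(len(lst) - 1):
After iteration 1: step = 0, active = False
After iteration 2: step = 1, active = False
After iteration 3: step = 2, active = False
After iteration 4: step = 3, active = False
Loop ends.

Final answer: False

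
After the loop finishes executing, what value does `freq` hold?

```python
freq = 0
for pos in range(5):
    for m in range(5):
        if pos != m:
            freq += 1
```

Let's trace through this code step by step.

Initialize: freq = 0
Entering loop: for pos in range(5):
After iteration 1: pos = 0, freq = 4
After iteration 2: pos = 1, freq = 8
After iteration 3: pos = 2, freq = 12
After iteration 4: pos = 3, freq = 16
After iteration 5: pos = 4, freq = 20
Loop ends.

Final answer: 20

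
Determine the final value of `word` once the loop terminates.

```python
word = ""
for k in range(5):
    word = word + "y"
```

Let's trace through this code step by step.

Initialize: word = ''
Entering loop: for k in range(5):
After iteration 1: k = 0, word = 'y'
After iteration 2: k = 1, word = 'yy'
After iteration 3: k = 2, word = 'yyy'
After iteration 4: k = 3, word = 'yyyy'
After iteration 5: k = 4, word = 'yyyyy'
Loop ends.

Final answer: 'yyyyy'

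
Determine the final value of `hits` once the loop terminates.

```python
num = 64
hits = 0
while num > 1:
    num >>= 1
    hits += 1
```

Let's trace through this code step by step.

Initialize: num = 64
Initialize: hits = 0
Entering loop: while num > 1:
After iteration 1: num = 32, hits = 1
After iteration 2: num = 16, hits = 2
After iteration 3: num = 8, hits = 3
After iteration 4: num = 4, hits = 4
After iteration 5: num = 2, hits = 5
After iteration 6: num = 1, hits = 6
Loop ends.

Final answer: 6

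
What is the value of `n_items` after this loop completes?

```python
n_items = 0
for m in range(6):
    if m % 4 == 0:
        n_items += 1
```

Let's trace through this code step by step.

Initialize: n_items = 0
Entering loop: for m in range(6):
After iteration 1: m = 0, n_items = 1
After iteration 2: m = 1, n_items = 1
After iteration 3: m = 2, n_items = 1
After iteration 4: m = 3, n_items = 1
After iteration 5: m = 4, n_items = 2
After iteration 6: m = 5, n_items = 2
Loop ends.

Final answer: 2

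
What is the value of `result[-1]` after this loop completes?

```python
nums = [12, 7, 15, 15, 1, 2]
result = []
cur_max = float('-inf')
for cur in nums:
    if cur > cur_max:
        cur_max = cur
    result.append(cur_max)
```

Let's trace through this code step by step.

Initialize: nums = [12, 7, 15, 15, 1, 2]
Initialize: result = []
Initialize: cur_max = -inf
Entering loop: for cur in nums:
After iteration 1: cur = 12, result = [12], cur_max = 12
After iteration 2: cur = 7, result = [12, 12], cur_max = 12
After iteration 3: cur = 15, result = [12, 12, 15], cur_max = 15
After iteration 4: cur = 15, result = [12, 12, 15, 15], cur_max = 15
After iteration 5: cur = 1, result = [12, 12, 15, 15, 15], cur_max = 15
After iteration 6: cur = 2, result = [12, 12, 15, 15, 15, 15], cur_max = 15
Loop ends.
result[-1] = 15

Final answer: 15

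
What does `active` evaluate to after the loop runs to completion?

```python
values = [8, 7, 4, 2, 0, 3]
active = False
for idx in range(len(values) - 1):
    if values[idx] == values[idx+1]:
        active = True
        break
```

Let's trace through this code step by step.

Initialize: values = [8, 7, 4, 2, 0, 3]
Initialize: active = False
Entering loop: for idx in range(len(values) - 1):
After iteration 1: idx = 0, active = False
After iteration 2: idx = 1, active = False
After iteration 3: idx = 2, active = False
After iteration 4: idx = 3, active = False
After iteration 5: idx = 4, active = False
Loop ends.

Final answer: False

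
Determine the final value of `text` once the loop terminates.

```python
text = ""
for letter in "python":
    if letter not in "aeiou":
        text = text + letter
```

Let's trace through this code step by step.

Initialize: text = ''
Entering loop: for letter in "python":
After iteration 1: letter = 'p', text = 'p'
After iteration 2: letter = 'y', text = 'py'
After iteration 3: letter = 't', text = 'pyt'
After iteration 4: letter = 'h', text = 'pyth'
After iteration 5: letter = 'o', text = 'pyth'
After iteration 6: letter = 'n', text = 'pythn'
Loop ends.

Final answer: 'pythn'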